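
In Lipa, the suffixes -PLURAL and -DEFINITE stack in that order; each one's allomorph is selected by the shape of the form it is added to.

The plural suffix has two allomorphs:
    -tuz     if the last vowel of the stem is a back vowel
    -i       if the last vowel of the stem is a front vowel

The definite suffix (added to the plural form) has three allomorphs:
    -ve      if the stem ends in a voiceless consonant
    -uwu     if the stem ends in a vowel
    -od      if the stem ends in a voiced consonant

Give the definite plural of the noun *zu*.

zutuzod

*zu*: last vowel = /u/, a back vowel → -tuz → *zutuz*.
The final sound of the plural form *zutuz* is /z/, which is a voiced consonant, so the definite suffix is -od, giving *zutuzod*.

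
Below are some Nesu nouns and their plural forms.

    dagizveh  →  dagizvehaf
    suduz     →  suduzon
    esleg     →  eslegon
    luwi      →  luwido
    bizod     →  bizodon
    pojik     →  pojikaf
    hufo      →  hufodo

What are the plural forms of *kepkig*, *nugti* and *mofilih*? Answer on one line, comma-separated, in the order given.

kepkigon, nugtido, mofilihaf

The suffix is conditioned by the final sound: -af when the stem ends in a voiceless consonant (*dagizveh*, *pojik*); -on when the stem ends in a voiced consonant (*suduz*, *esleg*, *bizod*); -do when the stem ends in a vowel (*luwi*, *hufo*).
*kepkig*: final sound = /g/, a voiced consonant → -on → *kepkigon*.
The final sound of *nugti* is /i/, which is a vowel, so the suffix is -do, giving *nugtido*.
*mofilih*: final sound = /h/, a voiceless consonant → -af → *mofilihaf*.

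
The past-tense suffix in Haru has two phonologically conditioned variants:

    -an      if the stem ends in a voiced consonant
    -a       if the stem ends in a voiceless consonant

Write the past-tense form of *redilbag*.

The final consonant of *redilbag* is /g/, which is voiced, so the suffix is -an, giving *redilbagan*.

redilbagan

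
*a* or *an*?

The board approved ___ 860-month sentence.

The indefinite article is chosen by the initial *sound* of the following word, not its spelling.
The number *860* is spoken "eight hundred …", beginning with /eɪt/ — a vowel sound.
So the article is *an*: The board approved an 860-month sentence.

an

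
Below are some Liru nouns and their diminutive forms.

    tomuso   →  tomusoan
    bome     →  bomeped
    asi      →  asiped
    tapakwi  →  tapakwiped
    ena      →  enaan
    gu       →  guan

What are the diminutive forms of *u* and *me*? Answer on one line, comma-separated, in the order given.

uan, meped

Looking at the last vowel of each stem: -ped when the last vowel of the stem is a front vowel (*bome*, *asi*, *tapakwi*); -an when the last vowel of the stem is a back vowel (*tomuso*, *ena*, *gu*).
*u* — last vowel /u/ (a back vowel) → -an → *uan*.
*me*: last vowel = /e/, a front vowel → -ped → *meped*.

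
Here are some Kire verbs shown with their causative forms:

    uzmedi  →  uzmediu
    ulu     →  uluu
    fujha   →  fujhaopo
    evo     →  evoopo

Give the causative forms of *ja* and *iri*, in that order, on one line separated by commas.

Looking at the last vowel of each stem: -u when the last vowel of the stem is a high vowel (*uzmedi*, *ulu*); -opo when the last vowel of the stem is a non-high vowel (*fujha*, *evo*).
The last vowel of *ja* is /a/, which is a non-high vowel, so the suffix is -opo, giving *jaopo*.
*iri* — last vowel /i/ (a high vowel) → -u → *iriu*.

jaopo, iriu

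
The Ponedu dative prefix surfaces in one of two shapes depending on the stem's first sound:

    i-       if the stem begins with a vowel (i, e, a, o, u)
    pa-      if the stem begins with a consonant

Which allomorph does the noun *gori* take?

The first sound of *gori* is /g/, which is a consonant, so the prefix is pa-.

pa-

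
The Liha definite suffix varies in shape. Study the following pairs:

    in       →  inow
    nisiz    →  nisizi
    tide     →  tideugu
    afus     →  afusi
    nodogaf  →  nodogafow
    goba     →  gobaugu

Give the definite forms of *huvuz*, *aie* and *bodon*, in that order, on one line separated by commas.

huvuzi, aieugu, bodonow

The suffix is conditioned by the final sound: -i when the stem ends in a sibilant (*nisiz*, *afus*); -ow when the stem ends in a non-sibilant consonant (*in*, *nodogaf*); -ugu when the stem ends in a vowel (*tide*, *goba*).
*huvuz* — final sound /z/ (a sibilant) → -i → *huvuzi*.
*aie* — final sound /e/ (a vowel) → -ugu → *aieugu*.
The final sound of *bodon* is /n/, which is a non-sibilant consonant, so the suffix is -ow, giving *bodonow*.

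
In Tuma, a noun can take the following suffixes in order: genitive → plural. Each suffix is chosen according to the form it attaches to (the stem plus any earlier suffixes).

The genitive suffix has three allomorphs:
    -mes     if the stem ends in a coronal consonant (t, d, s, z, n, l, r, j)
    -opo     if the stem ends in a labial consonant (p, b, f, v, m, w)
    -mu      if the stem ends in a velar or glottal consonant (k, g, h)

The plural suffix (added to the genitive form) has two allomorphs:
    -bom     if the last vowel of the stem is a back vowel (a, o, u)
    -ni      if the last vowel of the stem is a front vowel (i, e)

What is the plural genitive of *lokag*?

The final consonant of *lokag* is /g/, which is velar/glottal, so the genitive suffix is -mu, giving *lokagmu*.
Since the last vowel of the genitive form *lokagmu* is /u/ (a back vowel), it takes -bom, giving *lokagmubom*.

lokagmubom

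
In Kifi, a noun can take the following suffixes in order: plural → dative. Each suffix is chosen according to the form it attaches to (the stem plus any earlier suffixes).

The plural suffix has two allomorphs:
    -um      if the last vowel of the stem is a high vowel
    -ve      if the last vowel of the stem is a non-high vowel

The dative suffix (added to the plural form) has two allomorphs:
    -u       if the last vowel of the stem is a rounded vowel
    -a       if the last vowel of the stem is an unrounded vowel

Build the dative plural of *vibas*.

vibasvea

The last vowel of *vibas* is /a/, which is a non-high vowel, so the plural suffix is -ve, giving *vibasve*.
Since the last vowel of the plural form *vibasve* is /e/ (an unrounded vowel), it takes -a, giving *vibasvea*.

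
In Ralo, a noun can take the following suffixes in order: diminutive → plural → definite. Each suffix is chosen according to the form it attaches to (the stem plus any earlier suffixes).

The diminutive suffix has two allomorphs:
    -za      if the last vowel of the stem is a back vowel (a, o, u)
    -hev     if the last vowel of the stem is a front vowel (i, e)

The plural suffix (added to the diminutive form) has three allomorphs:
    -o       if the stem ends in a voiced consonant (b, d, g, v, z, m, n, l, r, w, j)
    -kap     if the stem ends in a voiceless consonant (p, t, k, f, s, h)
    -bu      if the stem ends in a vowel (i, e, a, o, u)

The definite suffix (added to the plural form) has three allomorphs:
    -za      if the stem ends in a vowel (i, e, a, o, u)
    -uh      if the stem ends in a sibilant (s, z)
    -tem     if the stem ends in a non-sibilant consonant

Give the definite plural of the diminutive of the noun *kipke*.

Since the last vowel of *kipke* is /e/ (a front vowel), it takes -hev, giving *kipkehev*.
The final sound of the diminutive form *kipkehev* is /v/, which is a voiced consonant, so the plural suffix is -o, giving *kipkehevo*.
The plural form *kipkehevo*: final sound = /o/, a vowel → -za → *kipkehevoza*.

kipkehevoza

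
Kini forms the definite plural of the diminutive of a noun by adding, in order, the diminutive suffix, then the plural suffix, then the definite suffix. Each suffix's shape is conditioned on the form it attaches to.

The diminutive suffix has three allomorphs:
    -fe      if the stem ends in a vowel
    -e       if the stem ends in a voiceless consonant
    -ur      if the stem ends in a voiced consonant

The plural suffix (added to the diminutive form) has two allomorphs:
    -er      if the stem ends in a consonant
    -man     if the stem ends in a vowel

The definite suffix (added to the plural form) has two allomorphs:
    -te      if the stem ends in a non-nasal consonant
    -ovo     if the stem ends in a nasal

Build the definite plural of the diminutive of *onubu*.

onubufemanovo

Since the final sound of *onubu* is /u/ (a vowel), it takes -fe, giving *onubufe*.
The diminutive form *onubufe* — final sound /e/ (a vowel) → -man → *onubufeman*.
The final consonant of the plural form *onubufeman* is /n/, which is a nasal, so the definite suffix is -ovo, giving *onubufemanovo*.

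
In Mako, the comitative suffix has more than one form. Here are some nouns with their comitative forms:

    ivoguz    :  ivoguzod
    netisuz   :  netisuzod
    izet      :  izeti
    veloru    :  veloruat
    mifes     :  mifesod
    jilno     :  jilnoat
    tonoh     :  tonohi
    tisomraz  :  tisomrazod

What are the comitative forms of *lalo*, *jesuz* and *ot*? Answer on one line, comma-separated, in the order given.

laloat, jesuzod, oti

The suffix is conditioned by the final sound: -od when the stem ends in a sibilant (*ivoguz*, *netisuz*, *mifes*, *tisomraz*); -i when the stem ends in a non-sibilant consonant (*izet*, *tonoh*); -at when the stem ends in a vowel (*veloru*, *jilno*).
*lalo*: final sound = /o/, a vowel → -at → *laloat*.
*jesuz*: final sound = /z/, a sibilant → -od → *jesuzod*.
*ot* — final sound /t/ (a non-sibilant consonant) → -i → *oti*.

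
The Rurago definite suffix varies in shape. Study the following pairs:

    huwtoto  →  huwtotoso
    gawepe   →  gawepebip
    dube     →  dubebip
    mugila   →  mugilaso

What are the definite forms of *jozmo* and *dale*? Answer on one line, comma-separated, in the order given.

Looking at the last vowel of each stem: -bip when the last vowel of the stem is a front vowel (*gawepe*, *dube*); -so when the last vowel of the stem is a back vowel (*huwtoto*, *mugila*).
The last vowel of *jozmo* is /o/, which is a back vowel, so the suffix is -so, giving *jozmoso*.
Since the last vowel of *dale* is /e/ (a front vowel), it takes -bip, giving *dalebip*.

jozmoso, dalebip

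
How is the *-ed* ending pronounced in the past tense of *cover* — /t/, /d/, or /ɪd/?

The stem *cover* ends in a voiced sound other than /d/.
The -ed suffix is realized as /ɪd/ after /t, d/; as /t/ after other voiceless consonants; and as /d/ after other voiced sounds.
So -ed on *cover* is pronounced /d/.

/d/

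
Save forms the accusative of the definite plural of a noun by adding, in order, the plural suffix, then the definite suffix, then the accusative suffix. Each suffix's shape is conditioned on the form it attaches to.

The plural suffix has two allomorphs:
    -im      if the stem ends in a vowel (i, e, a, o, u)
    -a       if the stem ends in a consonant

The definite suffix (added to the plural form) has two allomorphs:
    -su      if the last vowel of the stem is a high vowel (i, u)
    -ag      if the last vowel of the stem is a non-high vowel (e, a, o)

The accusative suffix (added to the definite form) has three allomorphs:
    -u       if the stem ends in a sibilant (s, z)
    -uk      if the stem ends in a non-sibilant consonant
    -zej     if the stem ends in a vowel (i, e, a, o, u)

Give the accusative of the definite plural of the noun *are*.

*are* — final sound /e/ (a vowel) → -im → *areim*.
The last vowel of the plural form *areim* is /i/, which is a high vowel, so the definite suffix is -su, giving *areimsu*.
The final sound of the definite form *areimsu* is /u/, which is a vowel, so the accusative suffix is -zej, giving *areimsuzej*.

areimsuzej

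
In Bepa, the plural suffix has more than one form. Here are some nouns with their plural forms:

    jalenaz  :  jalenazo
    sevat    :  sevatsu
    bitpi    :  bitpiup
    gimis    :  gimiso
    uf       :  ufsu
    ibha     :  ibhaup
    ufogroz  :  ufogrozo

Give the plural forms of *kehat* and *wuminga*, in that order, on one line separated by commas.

kehatsu, wumingaup

The suffix is conditioned by the final sound: -o when the stem ends in a sibilant (*jalenaz*, *gimis*, *ufogroz*); -su when the stem ends in a non-sibilant consonant (*sevat*, *uf*); -up when the stem ends in a vowel (*bitpi*, *ibha*).
*kehat* — final sound /t/ (a non-sibilant consonant) → -su → *kehatsu*.
The final sound of *wuminga* is /a/, which is a vowel, so the suffix is -up, giving *wumingaup*.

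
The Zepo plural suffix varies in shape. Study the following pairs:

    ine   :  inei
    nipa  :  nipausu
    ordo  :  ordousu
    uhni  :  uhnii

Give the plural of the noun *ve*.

The alternation tracks the last vowel of the stem — -i when the last vowel of the stem is a front vowel (*ine*, *uhni*); -usu when the last vowel of the stem is a back vowel (*nipa*, *ordo*).
*ve* — last vowel /e/ (a front vowel) → -i → *vei*.

vei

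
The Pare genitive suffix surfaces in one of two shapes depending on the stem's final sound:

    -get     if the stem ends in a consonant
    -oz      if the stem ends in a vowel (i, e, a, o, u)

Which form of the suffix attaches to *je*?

Since the final sound of *je* is /e/ (a vowel), it takes -oz.

-oz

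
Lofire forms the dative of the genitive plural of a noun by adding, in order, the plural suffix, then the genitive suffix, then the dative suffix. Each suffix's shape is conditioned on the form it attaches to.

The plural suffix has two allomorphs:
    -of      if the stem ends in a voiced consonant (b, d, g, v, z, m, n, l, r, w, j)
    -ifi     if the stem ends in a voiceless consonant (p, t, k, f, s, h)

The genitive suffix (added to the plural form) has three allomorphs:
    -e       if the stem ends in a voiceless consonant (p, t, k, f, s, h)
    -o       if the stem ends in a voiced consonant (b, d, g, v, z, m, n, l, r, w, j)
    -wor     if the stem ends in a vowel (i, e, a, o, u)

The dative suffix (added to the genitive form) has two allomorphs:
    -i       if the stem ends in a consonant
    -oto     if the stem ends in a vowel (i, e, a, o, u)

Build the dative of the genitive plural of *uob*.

The final consonant of *uob* is /b/, which is voiced, so the plural suffix is -of, giving *uobof*.
Since the final sound of the plural form *uobof* is /f/ (a voiceless consonant), it takes -e, giving *uobofe*.
Since the final sound of the genitive form *uobofe* is /e/ (a vowel), it takes -oto, giving *uobofeoto*.

uobofeoto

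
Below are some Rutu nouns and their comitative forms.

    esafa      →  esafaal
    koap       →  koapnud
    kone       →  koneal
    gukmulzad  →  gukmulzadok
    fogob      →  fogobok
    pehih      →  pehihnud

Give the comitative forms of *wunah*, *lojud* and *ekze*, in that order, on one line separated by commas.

wunahnud, lojudok, ekzeal

The pattern is voicing of the final sound: -nud when the stem ends in a voiceless consonant (*koap*, *pehih*); -ok when the stem ends in a voiced consonant (*gukmulzad*, *fogob*); -al when the stem ends in a vowel (*esafa*, *kone*).
*wunah* — final sound /h/ (a voiceless consonant) → -nud → *wunahnud*.
*lojud*: final sound = /d/, a voiced consonant → -ok → *lojudok*.
Since the final sound of *ekze* is /e/ (a vowel), it takes -al, giving *ekzeal*.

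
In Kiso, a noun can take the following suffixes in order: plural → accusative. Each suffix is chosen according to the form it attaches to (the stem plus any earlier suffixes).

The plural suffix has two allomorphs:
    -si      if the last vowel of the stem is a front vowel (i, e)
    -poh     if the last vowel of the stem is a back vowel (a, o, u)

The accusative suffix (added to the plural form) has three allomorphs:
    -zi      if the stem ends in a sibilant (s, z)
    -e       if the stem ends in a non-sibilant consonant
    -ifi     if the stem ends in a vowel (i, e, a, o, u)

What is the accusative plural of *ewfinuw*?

*ewfinuw*: last vowel = /u/, a back vowel → -poh → *ewfinuwpoh*.
The plural form *ewfinuwpoh*: final sound = /h/, a non-sibilant consonant → -e → *ewfinuwpohe*.

ewfinuwpohe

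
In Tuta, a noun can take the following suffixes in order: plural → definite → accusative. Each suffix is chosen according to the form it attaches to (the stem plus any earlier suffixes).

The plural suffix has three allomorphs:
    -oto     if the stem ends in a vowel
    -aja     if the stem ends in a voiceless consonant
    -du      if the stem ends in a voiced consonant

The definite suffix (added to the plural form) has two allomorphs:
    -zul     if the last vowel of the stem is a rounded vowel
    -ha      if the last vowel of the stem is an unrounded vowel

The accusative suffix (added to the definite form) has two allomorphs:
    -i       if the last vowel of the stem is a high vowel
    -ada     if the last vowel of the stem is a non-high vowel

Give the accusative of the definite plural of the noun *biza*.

*biza* — final sound /a/ (a vowel) → -oto → *bizaoto*.
Since the last vowel of the plural form *bizaoto* is /o/ (a rounded vowel), it takes -zul, giving *bizaotozul*.
Since the last vowel of the definite form *bizaotozul* is /u/ (a high vowel), it takes -i, giving *bizaotozuli*.

bizaotozuli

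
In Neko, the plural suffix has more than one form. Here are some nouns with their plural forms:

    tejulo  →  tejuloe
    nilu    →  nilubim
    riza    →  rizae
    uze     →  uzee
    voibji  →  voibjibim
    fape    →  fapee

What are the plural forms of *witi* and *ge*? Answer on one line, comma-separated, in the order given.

The alternation tracks the last vowel of the stem — -bim when the last vowel of the stem is a high vowel (*nilu*, *voibji*); -e when the last vowel of the stem is a non-high vowel (*tejulo*, *riza*, *uze*, *fape*).
Since the last vowel of *witi* is /i/ (a high vowel), it takes -bim, giving *witibim*.
*ge*: last vowel = /e/, a non-high vowel → -e → *gee*.

witibim, gee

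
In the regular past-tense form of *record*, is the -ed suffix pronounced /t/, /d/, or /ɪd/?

/ɪd/

The stem *record* ends in /t/ or /d/.
The -ed suffix is realized as /ɪd/ after /t, d/; as /t/ after other voiceless consonants; and as /d/ after other voiced sounds.
So -ed on *record* is pronounced /ɪd/.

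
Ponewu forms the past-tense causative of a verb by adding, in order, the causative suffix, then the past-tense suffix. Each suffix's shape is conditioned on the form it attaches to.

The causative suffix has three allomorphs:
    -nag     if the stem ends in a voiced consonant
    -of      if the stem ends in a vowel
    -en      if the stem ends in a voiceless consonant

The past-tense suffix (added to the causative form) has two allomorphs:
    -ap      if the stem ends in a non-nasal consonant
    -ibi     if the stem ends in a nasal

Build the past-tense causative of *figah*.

*figah* — final sound /h/ (a voiceless consonant) → -en → *figahen*.
The final consonant of the causative form *figahen* is /n/, which is a nasal, so the past-tense suffix is -ibi, giving *figahenibi*.

figahenibi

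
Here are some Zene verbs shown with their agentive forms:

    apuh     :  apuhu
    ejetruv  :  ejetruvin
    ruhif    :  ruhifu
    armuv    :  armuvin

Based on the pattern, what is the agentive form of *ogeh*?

The pattern is voicing of the final consonant: -u when the stem ends in a voiceless consonant (*apuh*, *ruhif*); -in when the stem ends in a voiced consonant (*ejetruv*, *armuv*).
*ogeh* — final consonant /h/ (voiceless) → -u → *ogehu*.

ogehu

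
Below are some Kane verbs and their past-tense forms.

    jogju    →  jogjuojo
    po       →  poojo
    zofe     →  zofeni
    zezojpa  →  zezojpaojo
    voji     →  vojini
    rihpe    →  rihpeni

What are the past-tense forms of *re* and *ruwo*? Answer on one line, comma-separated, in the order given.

reni, ruwoojo

The pattern is front/back vowel harmony: -ni when the last vowel of the stem is a front vowel (*zofe*, *voji*, *rihpe*); -ojo when the last vowel of the stem is a back vowel (*jogju*, *po*, *zezojpa*).
The last vowel of *re* is /e/, which is a front vowel, so the suffix is -ni, giving *reni*.
*ruwo*: last vowel = /o/, a back vowel → -ojo → *ruwoojo*.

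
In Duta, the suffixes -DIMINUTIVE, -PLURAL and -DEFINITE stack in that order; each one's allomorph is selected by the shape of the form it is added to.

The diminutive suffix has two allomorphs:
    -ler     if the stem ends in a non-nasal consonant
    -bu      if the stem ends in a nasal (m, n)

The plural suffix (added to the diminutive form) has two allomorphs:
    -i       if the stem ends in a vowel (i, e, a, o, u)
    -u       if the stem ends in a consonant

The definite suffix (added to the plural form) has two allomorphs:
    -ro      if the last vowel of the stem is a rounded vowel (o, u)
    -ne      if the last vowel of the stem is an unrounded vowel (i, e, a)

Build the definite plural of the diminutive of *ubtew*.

ubtewleruro

*ubtew* — final consonant /w/ (non-nasal) → -ler → *ubtewler*.
The final sound of the diminutive form *ubtewler* is /r/, which is a consonant, so the plural suffix is -u, giving *ubtewleru*.
The last vowel of the plural form *ubtewleru* is /u/, which is a rounded vowel, so the definite suffix is -ro, giving *ubtewleruro*.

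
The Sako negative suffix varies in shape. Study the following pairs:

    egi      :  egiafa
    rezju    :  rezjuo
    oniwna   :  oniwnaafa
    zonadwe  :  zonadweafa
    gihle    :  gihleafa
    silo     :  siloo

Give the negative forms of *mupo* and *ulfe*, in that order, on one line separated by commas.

Looking at the last vowel of each stem: -o when the last vowel of the stem is a rounded vowel (*rezju*, *silo*); -afa when the last vowel of the stem is an unrounded vowel (*egi*, *oniwna*, *zonadwe*, *gihle*).
The last vowel of *mupo* is /o/, which is a rounded vowel, so the suffix is -o, giving *mupoo*.
*ulfe*: last vowel = /e/, an unrounded vowel → -afa → *ulfeafa*.

mupoo, ulfeafa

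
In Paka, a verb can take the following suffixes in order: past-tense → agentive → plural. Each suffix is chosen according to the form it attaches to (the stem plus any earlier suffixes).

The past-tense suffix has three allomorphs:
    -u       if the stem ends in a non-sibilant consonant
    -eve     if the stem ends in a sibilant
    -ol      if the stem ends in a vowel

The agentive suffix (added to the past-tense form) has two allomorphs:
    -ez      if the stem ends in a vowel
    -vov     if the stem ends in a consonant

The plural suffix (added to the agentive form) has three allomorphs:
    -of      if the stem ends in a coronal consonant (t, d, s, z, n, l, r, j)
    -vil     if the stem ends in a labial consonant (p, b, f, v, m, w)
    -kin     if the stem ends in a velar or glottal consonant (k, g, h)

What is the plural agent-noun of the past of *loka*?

lokaolvovvil

The final sound of *loka* is /a/, which is a vowel, so the past-tense suffix is -ol, giving *lokaol*.
The past-tense form *lokaol* — final sound /l/ (a consonant) → -vov → *lokaolvov*.
The agentive form *lokaolvov*: final consonant = /v/, labial → -vil → *lokaolvovvil*.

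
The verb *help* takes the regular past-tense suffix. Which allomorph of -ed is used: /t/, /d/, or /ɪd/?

The stem *help* ends in a voiceless consonant other than /t/.
The -ed suffix is realized as /ɪd/ after /t, d/; as /t/ after other voiceless consonants; and as /d/ after other voiced sounds.
So -ed on *help* is pronounced /t/.

/t/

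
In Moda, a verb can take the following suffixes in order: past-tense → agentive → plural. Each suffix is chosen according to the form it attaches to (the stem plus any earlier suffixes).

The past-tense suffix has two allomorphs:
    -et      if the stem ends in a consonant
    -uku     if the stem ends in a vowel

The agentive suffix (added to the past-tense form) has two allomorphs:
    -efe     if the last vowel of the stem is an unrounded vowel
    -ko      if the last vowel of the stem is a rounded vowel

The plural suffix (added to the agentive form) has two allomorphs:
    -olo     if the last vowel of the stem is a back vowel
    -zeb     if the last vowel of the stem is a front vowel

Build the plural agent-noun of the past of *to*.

toukukoolo

Since the final sound of *to* is /o/ (a vowel), it takes -uku, giving *touku*.
The last vowel of the past-tense form *touku* is /u/, which is a rounded vowel, so the agentive suffix is -ko, giving *toukuko*.
Since the last vowel of the agentive form *toukuko* is /o/ (a back vowel), it takes -olo, giving *toukukoolo*.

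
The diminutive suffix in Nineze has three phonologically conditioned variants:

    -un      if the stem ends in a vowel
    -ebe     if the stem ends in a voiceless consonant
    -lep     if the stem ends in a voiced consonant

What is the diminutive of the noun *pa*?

paun

The final sound of *pa* is /a/, which is a vowel, so the suffix is -un, giving *paun*.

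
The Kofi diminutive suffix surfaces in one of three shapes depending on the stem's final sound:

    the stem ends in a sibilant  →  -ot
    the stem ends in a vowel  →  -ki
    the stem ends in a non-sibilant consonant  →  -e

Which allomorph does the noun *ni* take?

*ni*: final sound = /i/, a vowel → -ki.

-ki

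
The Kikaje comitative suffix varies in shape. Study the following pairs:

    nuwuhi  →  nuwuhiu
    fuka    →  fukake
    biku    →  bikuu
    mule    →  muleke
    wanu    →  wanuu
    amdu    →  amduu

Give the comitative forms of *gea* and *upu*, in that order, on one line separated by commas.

Looking at the last vowel of each stem: -u when the last vowel of the stem is a high vowel (*nuwuhi*, *biku*, *wanu*, *amdu*); -ke when the last vowel of the stem is a non-high vowel (*fuka*, *mule*).
Since the last vowel of *gea* is /a/ (a non-high vowel), it takes -ke, giving *geake*.
The last vowel of *upu* is /u/, which is a high vowel, so the suffix is -u, giving *upuu*.

geake, upuu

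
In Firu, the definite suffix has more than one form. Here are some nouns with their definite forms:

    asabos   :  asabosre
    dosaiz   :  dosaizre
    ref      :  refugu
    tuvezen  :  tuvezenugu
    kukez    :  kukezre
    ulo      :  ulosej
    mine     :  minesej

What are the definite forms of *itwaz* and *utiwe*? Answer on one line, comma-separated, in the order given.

itwazre, utiwesej

The alternation tracks the final sound of the stem — -re when the stem ends in a sibilant (*asabos*, *dosaiz*, *kukez*); -ugu when the stem ends in a non-sibilant consonant (*ref*, *tuvezen*); -sej when the stem ends in a vowel (*ulo*, *mine*).
*itwaz*: final sound = /z/, a sibilant → -re → *itwazre*.
*utiwe* — final sound /e/ (a vowel) → -sej → *utiwesej*.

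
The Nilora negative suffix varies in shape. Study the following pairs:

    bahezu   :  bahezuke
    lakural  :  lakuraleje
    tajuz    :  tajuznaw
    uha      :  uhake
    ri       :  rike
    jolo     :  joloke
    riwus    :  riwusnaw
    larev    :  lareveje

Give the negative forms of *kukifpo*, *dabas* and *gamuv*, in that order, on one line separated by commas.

kukifpoke, dabasnaw, gamuveje

The alternation tracks the final sound of the stem — -naw when the stem ends in a sibilant (*tajuz*, *riwus*); -eje when the stem ends in a non-sibilant consonant (*lakural*, *larev*); -ke when the stem ends in a vowel (*bahezu*, *uha*, *ri*, *jolo*).
*kukifpo* — final sound /o/ (a vowel) → -ke → *kukifpoke*.
*dabas*: final sound = /s/, a sibilant → -naw → *dabasnaw*.
*gamuv* — final sound /v/ (a non-sibilant consonant) → -eje → *gamuveje*.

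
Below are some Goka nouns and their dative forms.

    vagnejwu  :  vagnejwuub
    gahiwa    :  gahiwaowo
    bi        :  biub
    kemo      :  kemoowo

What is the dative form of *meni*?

meniub

The pattern is height harmony: -ub when the last vowel of the stem is a high vowel (*vagnejwu*, *bi*); -owo when the last vowel of the stem is a non-high vowel (*gahiwa*, *kemo*).
Since the last vowel of *meni* is /i/ (a high vowel), it takes -ub, giving *meniub*.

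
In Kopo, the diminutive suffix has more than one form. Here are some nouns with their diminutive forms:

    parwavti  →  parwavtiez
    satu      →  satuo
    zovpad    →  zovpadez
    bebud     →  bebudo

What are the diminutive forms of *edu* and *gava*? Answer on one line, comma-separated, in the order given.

eduo, gavaez

Looking at the last vowel of each stem: -o when the last vowel of the stem is a rounded vowel (*satu*, *bebud*); -ez when the last vowel of the stem is an unrounded vowel (*parwavti*, *zovpad*).
Since the last vowel of *edu* is /u/ (a rounded vowel), it takes -o, giving *eduo*.
The last vowel of *gava* is /a/, which is an unrounded vowel, so the suffix is -ez, giving *gavaez*.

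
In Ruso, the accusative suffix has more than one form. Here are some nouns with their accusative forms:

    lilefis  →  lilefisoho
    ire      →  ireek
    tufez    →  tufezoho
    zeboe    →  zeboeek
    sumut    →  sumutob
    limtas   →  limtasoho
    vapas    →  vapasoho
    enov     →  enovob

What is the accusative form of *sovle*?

sovleek

The alternation tracks the final sound of the stem — -oho when the stem ends in a sibilant (*lilefis*, *tufez*, *limtas*, *vapas*); -ob when the stem ends in a non-sibilant consonant (*sumut*, *enov*); -ek when the stem ends in a vowel (*ire*, *zeboe*).
*sovle*: final sound = /e/, a vowel → -ek → *sovleek*.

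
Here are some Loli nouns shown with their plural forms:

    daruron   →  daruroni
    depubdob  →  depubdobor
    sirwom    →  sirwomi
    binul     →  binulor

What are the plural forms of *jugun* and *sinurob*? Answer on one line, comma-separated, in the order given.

juguni, sinurobor

The suffix is conditioned by the final consonant: -i when the stem ends in a nasal (*daruron*, *sirwom*); -or when the stem ends in a non-nasal consonant (*depubdob*, *binul*).
Since the final consonant of *jugun* is /n/ (a nasal), it takes -i, giving *juguni*.
The final consonant of *sinurob* is /b/, which is non-nasal, so the suffix is -or, giving *sinurobor*.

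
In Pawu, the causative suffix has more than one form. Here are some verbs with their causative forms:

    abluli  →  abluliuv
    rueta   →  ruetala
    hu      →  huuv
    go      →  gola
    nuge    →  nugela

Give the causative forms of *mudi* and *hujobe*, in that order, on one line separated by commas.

mudiuv, hujobela

Looking at the last vowel of each stem: -uv when the last vowel of the stem is a high vowel (*abluli*, *hu*); -la when the last vowel of the stem is a non-high vowel (*rueta*, *go*, *nuge*).
*mudi* — last vowel /i/ (a high vowel) → -uv → *mudiuv*.
*hujobe* — last vowel /e/ (a non-high vowel) → -la → *hujobela*.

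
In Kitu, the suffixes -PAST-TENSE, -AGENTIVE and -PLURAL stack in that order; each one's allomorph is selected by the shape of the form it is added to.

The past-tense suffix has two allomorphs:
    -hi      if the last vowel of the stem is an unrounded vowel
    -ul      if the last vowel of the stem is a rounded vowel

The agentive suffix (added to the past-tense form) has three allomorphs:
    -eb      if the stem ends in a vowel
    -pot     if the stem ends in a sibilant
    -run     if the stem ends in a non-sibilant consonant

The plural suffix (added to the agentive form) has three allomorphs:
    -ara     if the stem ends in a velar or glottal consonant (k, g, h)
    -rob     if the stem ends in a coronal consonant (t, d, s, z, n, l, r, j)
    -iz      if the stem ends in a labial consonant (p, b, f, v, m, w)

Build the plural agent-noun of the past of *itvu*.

itvuulrunrob

*itvu* — last vowel /u/ (a rounded vowel) → -ul → *itvuul*.
The past-tense form *itvuul*: final sound = /l/, a non-sibilant consonant → -run → *itvuulrun*.
The agentive form *itvuulrun* — final consonant /n/ (coronal) → -rob → *itvuulrunrob*.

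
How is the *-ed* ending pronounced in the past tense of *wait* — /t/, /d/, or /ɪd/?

/ɪd/

The stem *wait* ends in /t/ or /d/.
The -ed suffix is realized as /ɪd/ after /t, d/; as /t/ after other voiceless consonants; and as /d/ after other voiced sounds.
So -ed on *wait* is pronounced /ɪd/.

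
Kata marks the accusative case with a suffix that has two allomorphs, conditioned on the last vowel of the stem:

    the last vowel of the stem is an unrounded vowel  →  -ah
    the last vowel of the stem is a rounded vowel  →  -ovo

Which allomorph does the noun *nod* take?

Since the last vowel of *nod* is /o/ (a rounded vowel), it takes -ovo.

-ovo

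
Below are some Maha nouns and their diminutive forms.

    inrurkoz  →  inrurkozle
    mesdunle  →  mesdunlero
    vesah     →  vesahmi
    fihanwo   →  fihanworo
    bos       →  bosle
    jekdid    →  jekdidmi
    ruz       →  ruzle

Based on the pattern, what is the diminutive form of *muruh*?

muruhmi

Looking at the final sound of each stem: -le when the stem ends in a sibilant (*inrurkoz*, *bos*, *ruz*); -mi when the stem ends in a non-sibilant consonant (*vesah*, *jekdid*); -ro when the stem ends in a vowel (*mesdunle*, *fihanwo*).
*muruh*: final sound = /h/, a non-sibilant consonant → -mi → *muruhmi*.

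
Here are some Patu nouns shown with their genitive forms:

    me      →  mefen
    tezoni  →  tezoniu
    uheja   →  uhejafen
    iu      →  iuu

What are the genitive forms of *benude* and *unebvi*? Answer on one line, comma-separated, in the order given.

The suffix is conditioned by the last vowel: -u when the last vowel of the stem is a high vowel (*tezoni*, *iu*); -fen when the last vowel of the stem is a non-high vowel (*me*, *uheja*).
The last vowel of *benude* is /e/, which is a non-high vowel, so the suffix is -fen, giving *benudefen*.
*unebvi* — last vowel /i/ (a high vowel) → -u → *unebviu*.

benudefen, unebviu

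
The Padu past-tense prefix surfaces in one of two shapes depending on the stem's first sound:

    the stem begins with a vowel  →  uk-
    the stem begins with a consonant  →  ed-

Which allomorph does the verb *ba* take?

*ba* — first sound /b/ (a consonant) → ed-.

ed-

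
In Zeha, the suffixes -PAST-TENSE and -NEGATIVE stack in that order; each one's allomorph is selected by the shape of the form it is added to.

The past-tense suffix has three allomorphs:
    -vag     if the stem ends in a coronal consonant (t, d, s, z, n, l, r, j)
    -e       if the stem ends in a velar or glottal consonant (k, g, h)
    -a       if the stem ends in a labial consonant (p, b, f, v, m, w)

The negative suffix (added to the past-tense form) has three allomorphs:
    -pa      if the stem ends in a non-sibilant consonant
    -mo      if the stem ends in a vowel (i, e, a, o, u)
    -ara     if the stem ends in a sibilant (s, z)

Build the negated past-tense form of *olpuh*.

olpuhemo

Since the final consonant of *olpuh* is /h/ (velar/glottal), it takes -e, giving *olpuhe*.
Since the final sound of the past-tense form *olpuhe* is /e/ (a vowel), it takes -mo, giving *olpuhemo*.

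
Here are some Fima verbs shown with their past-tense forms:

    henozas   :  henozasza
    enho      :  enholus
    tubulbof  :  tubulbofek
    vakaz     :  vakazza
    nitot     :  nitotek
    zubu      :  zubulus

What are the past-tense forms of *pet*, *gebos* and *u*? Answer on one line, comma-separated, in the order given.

petek, gebosza, ulus

The pattern is sibilance of the final sound: -za when the stem ends in a sibilant (*henozas*, *vakaz*); -ek when the stem ends in a non-sibilant consonant (*tubulbof*, *nitot*); -lus when the stem ends in a vowel (*enho*, *zubu*).
*pet* — final sound /t/ (a non-sibilant consonant) → -ek → *petek*.
*gebos*: final sound = /s/, a sibilant → -za → *gebosza*.
*u* — final sound /u/ (a vowel) → -lus → *ulus*.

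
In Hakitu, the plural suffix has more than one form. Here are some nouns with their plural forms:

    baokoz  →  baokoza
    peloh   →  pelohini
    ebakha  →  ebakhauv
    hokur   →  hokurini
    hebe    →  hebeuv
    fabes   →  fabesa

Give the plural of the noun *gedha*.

gedhauv

The suffix is conditioned by the final sound: -a when the stem ends in a sibilant (*baokoz*, *fabes*); -ini when the stem ends in a non-sibilant consonant (*peloh*, *hokur*); -uv when the stem ends in a vowel (*ebakha*, *hebe*).
*gedha* — final sound /a/ (a vowel) → -uv → *gedhauv*.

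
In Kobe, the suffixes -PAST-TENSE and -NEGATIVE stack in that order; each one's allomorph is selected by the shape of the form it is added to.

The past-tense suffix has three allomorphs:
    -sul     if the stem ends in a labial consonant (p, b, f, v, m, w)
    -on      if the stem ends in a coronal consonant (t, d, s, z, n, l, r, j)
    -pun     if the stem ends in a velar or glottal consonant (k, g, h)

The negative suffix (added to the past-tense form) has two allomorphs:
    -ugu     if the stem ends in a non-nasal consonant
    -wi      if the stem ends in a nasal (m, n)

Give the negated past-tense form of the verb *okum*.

okumsulugu

The final consonant of *okum* is /m/, which is labial, so the past-tense suffix is -sul, giving *okumsul*.
Since the final consonant of the past-tense form *okumsul* is /l/ (non-nasal), it takes -ugu, giving *okumsulugu*.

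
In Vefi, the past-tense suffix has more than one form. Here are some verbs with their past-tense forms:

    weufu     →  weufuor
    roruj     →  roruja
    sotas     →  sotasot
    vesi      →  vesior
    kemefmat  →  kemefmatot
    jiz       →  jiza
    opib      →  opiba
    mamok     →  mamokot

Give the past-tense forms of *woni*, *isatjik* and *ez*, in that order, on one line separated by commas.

The pattern is voicing of the final sound: -ot when the stem ends in a voiceless consonant (*sotas*, *kemefmat*, *mamok*); -a when the stem ends in a voiced consonant (*roruj*, *jiz*, *opib*); -or when the stem ends in a vowel (*weufu*, *vesi*).
*woni*: final sound = /i/, a vowel → -or → *wonior*.
The final sound of *isatjik* is /k/, which is a voiceless consonant, so the suffix is -ot, giving *isatjikot*.
Since the final sound of *ez* is /z/ (a voiced consonant), it takes -a, giving *eza*.

wonior, isatjikot, eza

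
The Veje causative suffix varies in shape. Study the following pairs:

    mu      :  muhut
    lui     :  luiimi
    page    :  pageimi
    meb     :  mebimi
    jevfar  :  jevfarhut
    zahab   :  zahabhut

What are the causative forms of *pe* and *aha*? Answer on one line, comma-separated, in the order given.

The pattern is front/back vowel harmony: -imi when the last vowel of the stem is a front vowel (*lui*, *page*, *meb*); -hut when the last vowel of the stem is a back vowel (*mu*, *jevfar*, *zahab*).
Since the last vowel of *pe* is /e/ (a front vowel), it takes -imi, giving *peimi*.
*aha*: last vowel = /a/, a back vowel → -hut → *ahahut*.

peimi, ahahut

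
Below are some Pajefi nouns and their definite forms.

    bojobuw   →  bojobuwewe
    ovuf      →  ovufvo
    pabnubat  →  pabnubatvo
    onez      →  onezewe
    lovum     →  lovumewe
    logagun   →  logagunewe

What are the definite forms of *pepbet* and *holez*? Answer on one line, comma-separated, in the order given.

Looking at the final consonant of each stem: -vo when the stem ends in a voiceless consonant (*ovuf*, *pabnubat*); -ewe when the stem ends in a voiced consonant (*bojobuw*, *onez*, *lovum*, *logagun*).
Since the final consonant of *pepbet* is /t/ (voiceless), it takes -vo, giving *pepbetvo*.
*holez*: final consonant = /z/, voiced → -ewe → *holezewe*.

pepbetvo, holezewe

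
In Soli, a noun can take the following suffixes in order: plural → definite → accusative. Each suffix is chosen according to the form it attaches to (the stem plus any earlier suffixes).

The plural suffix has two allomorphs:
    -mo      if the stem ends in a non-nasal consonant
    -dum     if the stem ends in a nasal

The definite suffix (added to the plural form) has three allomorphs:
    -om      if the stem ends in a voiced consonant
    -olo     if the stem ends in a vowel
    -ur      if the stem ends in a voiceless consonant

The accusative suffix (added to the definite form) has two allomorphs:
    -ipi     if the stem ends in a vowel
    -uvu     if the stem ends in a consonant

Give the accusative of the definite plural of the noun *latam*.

*latam*: final consonant = /m/, a nasal → -dum → *latamdum*.
The plural form *latamdum* — final sound /m/ (a voiced consonant) → -om → *latamdumom*.
The final sound of the definite form *latamdumom* is /m/, which is a consonant, so the accusative suffix is -uvu, giving *latamdumomuvu*.

latamdumomuvu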